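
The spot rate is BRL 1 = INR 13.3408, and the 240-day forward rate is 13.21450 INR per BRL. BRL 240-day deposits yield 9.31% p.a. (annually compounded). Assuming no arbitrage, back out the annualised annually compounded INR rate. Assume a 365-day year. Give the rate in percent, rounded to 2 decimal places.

7.74%

T = 240/365 years.
F/S = 13.2145/13.3408 = 0.9905328 = (growth of INR) / (growth of BRL).
The BRL side grows by (1 + 0.0931)^(240/365) = 1.0602791.
So the INR growth factor = 1.0502412.
Annualise: 1.0502412^(365/240) − 1 = 0.077400 = 7.74%.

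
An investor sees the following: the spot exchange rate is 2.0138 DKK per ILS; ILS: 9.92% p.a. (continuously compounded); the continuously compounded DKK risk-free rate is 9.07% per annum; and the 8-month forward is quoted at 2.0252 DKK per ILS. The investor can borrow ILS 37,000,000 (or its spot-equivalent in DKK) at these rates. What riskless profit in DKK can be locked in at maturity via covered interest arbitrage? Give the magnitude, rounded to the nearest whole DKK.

DKK 900,456

T = 8/12 years.
Keep in ILS, deliver into the forward: 37,000,000·1.0683691569·2.0252 = DKK 80,055,465.01.
Swap to DKK now, deposit: 37,000,000·2.0138·1.0623321859 = DKK 79,155,008.57.
The quoted forward overvalues ILS, so borrow DKK, buy ILS at spot, deposit the ILS at 9.92%, and sell the proceeds forward at 2.0252.
The gap between the two covered legs is DKK 900,456.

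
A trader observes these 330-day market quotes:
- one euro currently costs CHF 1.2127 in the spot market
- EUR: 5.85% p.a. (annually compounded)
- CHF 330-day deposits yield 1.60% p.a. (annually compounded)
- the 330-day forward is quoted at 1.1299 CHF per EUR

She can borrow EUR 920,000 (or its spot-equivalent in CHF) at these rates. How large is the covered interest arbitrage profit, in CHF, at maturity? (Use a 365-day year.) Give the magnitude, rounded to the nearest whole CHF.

CHF 37,474

T = 330/365 years.
Route A — deposit EUR, sell forward: 920,000 × 1.052745141 × 1.1299 = CHF 1,094,337.00.
Route B — convert at spot, deposit CHF: 920,000 × 1.2127 × 1.014454721 = CHF 1,131,810.90.
The quoted forward undervalues EUR, so borrow EUR, convert to CHF at spot, deposit the CHF at 1.60%, and buy EUR forward at 1.1299 to cover the loan.
The gap between the two covered legs is CHF 37,474.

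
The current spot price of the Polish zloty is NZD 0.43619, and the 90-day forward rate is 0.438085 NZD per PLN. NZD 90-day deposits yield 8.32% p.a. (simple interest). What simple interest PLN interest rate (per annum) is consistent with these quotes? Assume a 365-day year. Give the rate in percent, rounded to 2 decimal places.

T = 90/365 years.
F/S = 0.438085/0.43619 = 1.0043444 = (growth of NZD) / (growth of PLN).
NZD growth factor: 1 + 0.0832×90/365 = 1.0205151.
So the PLN growth factor = 1.0161008.
(1.0161008 − 1)/T = 0.065298, i.e. 6.53%.

6.53%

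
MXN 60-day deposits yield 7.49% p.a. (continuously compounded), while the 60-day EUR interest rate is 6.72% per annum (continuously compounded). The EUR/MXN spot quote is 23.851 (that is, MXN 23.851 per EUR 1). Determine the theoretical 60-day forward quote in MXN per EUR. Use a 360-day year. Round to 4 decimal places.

23.8816

T = 60/360 years.
MXN growth factor: e^(0.0749×60/360) = 1.01256158.
EUR growth factor: e^(0.0672×60/360) = 1.01126295.
Forward (MXN per EUR) = 23.851 × 1.01256158 / 1.01126295 = 23.881629.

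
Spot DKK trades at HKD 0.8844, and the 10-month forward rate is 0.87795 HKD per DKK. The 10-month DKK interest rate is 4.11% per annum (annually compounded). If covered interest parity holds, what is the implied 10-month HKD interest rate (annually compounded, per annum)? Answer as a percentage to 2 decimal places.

3.20%

T = 10/12 years.
By CIP, F/S equals the HKD-to-DKK growth ratio: 0.87795/0.8844 = 0.9927069.
The DKK side grows by (1 + 0.0411)^(10/12) = 1.0341345.
So the HKD growth factor = 1.0265925.
r = 1.0265925^(12/10) − 1 = 0.031995 → 3.20%.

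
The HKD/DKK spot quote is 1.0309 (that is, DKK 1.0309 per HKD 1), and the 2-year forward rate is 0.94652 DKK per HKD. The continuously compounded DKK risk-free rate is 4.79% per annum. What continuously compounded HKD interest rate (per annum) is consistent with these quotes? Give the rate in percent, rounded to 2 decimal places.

9.06%

T = 2 years.
By CIP, F/S equals the DKK-to-HKD growth ratio: 0.94652/1.0309 = 0.9181492.
DKK growth factor: e^(0.0479×2) = 1.1005389.
So the HKD growth factor = 1.1986493.
Take logs: ln 1.1986493 / 2 = 0.090598, so 9.06%.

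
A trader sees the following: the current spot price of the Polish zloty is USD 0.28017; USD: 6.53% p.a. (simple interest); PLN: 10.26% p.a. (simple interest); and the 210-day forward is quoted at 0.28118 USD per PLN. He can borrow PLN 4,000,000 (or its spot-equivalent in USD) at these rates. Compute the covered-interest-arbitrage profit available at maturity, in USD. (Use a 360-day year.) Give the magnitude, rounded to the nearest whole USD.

USD 28,666

T = 210/360 years.
Invest the PLN and cover forward: 4,000,000 × 1.059850 × 0.28118 = USD 1,192,034.49.
Convert at spot and invest in USD: 4,000,000 × 0.28017 × 1.038091667 = USD 1,163,368.57.
The quoted forward overvalues PLN, so borrow USD, buy PLN at spot, deposit the PLN at 10.26%, and sell the proceeds forward at 0.28118.
Profit = 1,192,034.49 − 1,163,368.57 = USD 28,666.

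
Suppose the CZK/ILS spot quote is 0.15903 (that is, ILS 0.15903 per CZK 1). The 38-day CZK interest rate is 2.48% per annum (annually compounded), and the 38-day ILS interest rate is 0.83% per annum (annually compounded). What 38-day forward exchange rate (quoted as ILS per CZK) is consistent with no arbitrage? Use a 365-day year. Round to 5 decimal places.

T = 38/365 years.
Growth of 1 ILS over T: (1 + 0.0083)^(38/365) = 1.0008609.
Growth of 1 CZK over T: (1 + 0.0248)^(38/365) = 1.0025537.
So F = 0.15903 × 1.0008609 / 1.0025537 = 0.1587615 (ILS/CZK).

0.15876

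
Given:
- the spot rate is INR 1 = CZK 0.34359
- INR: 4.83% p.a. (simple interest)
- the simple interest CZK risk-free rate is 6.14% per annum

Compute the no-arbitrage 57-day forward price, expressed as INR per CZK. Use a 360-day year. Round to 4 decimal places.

2.9045

T = 57/360 years.
CZK growth factor: 1 + 0.0614×57/360 = 1.0097217.
INR growth factor: 1 + 0.0483×57/360 = 1.0076475.
CIP: F = S · (grow CZK)/(grow INR) = 0.34359 × 1.0097217/1.0076475 = 0.3442973 CZK per INR.
Quoted the other way: 1/0.3442973 = 2.9045 INR per CZK.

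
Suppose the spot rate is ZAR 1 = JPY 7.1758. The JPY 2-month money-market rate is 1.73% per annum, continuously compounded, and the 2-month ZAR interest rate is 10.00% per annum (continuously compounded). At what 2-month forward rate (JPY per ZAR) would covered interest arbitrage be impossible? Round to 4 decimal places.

7.0776

T = 2/12 years.
JPY accumulates by e^(0.0173×2/12) = 1.0028875.
Growth of 1 ZAR over T: e^(0.1000×2/12) = 1.0168063.
Forward (JPY per ZAR) = 7.1758 × 1.0028875 / 1.0168063 = 7.077572.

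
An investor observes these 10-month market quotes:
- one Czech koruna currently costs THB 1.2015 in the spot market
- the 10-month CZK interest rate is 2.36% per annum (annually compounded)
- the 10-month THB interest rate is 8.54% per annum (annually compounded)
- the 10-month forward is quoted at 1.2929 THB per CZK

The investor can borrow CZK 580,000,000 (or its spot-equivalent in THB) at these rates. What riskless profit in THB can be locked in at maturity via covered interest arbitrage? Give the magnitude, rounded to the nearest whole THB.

THB 18,478,760

T = 10/12 years.
Route A — deposit CZK, sell forward: 580,000,000 × 1.01962833939 × 1.2929 = THB 764,600,938.40.
Route B — convert at spot, deposit THB: 580,000,000 × 1.2015 × 1.07067627929 = THB 746,122,178.75.
The quoted forward overvalues CZK, so borrow THB, buy CZK at spot, deposit the CZK at 2.36%, and sell the proceeds forward at 1.2929.
Arbitrage profit = |764,600,938.40 − 746,122,178.75| = THB 18,478,760.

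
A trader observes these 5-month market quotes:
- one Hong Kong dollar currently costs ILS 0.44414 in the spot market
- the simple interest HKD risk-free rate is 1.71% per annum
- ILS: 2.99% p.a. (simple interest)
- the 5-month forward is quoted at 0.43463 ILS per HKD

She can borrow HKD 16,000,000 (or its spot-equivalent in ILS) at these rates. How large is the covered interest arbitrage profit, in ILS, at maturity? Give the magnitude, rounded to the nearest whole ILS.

ILS 191,144

T = 5/12 years.
Invest the HKD and cover forward: 16,000,000 × 1.007125 × 0.43463 = ILS 7,003,627.82.
Convert at spot and invest in ILS: 16,000,000 × 0.44414 × 1.012458333 = ILS 7,194,771.90.
The quoted forward undervalues HKD, so borrow HKD, convert to ILS at spot, deposit the ILS at 2.99%, and buy HKD forward at 0.43463 to cover the loan.
The gap between the two covered legs is ILS 191,144.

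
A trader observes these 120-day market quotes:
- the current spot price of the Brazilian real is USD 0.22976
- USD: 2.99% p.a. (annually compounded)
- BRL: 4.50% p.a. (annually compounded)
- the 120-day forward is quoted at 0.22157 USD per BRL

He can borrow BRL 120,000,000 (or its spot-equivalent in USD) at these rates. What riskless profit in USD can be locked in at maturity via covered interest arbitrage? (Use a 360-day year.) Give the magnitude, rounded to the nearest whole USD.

T = 120/360 years.
Invest the BRL and cover forward: 120,000,000 × 1.0147804616 × 0.22157 = USD 26,981,388.83.
Convert at spot and invest in USD: 120,000,000 × 0.22976 × 1.0098689501 = USD 27,843,298.80.
The quoted forward undervalues BRL, so borrow BRL, convert to USD at spot, deposit the USD at 2.99%, and buy BRL forward at 0.22157 to cover the loan.
The gap between the two covered legs is USD 861,910.

USD 861,910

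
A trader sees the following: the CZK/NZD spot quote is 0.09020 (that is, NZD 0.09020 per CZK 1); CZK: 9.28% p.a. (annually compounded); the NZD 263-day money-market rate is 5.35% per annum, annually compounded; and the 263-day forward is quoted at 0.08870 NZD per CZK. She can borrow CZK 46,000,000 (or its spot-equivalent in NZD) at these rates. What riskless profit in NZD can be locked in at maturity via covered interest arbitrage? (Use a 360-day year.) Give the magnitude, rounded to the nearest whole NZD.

NZD 43,263

T = 263/360 years.
Route A — deposit CZK, sell forward: 46,000,000 × 1.066979591 × 0.08870 = NZD 4,353,490.13.
Route B — convert at spot, deposit NZD: 46,000,000 × 0.09020 × 1.038809204 = NZD 4,310,227.15.
The quoted forward overvalues CZK, so borrow NZD, buy CZK at spot, deposit the CZK at 9.28%, and sell the proceeds forward at 0.08870.
The gap between the two covered legs is NZD 43,263.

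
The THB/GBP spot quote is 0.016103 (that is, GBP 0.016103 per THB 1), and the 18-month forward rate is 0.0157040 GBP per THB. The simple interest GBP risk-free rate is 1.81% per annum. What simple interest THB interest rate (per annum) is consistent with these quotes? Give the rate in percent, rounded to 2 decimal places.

3.55%

T = 18/12 years.
By CIP, F/S equals the GBP-to-THB growth ratio: 0.015704/0.016103 = 0.9752220.
GBP growth factor: 1 + 0.0181×18/12 = 1.027150.
So the THB growth factor = 1.0532474.
r = (1.0532474 − 1)/(18/12) = 0.035498 → 3.55%.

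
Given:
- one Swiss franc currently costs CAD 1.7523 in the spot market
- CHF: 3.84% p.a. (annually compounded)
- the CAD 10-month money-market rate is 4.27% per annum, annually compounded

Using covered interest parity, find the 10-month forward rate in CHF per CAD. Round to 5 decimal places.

T = 10/12 years.
Growth of 1 CAD over T: (1 + 0.0427)^(10/12) = 1.0354588.
CHF accumulates by (1 + 0.0384)^(10/12) = 1.0318991.
CIP: F = S · (grow CAD)/(grow CHF) = 1.7523 × 1.0354588/1.0318991 = 1.758345 CAD per CHF.
Quoted the other way: 1/1.758345 = 0.56872 CHF per CAD.

0.56872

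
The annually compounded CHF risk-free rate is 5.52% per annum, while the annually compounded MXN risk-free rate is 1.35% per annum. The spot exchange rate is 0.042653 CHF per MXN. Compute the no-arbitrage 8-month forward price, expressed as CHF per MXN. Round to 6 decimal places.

0.043815

T = 8/12 years.
CHF growth factor: (1 + 0.0552)^(8/12) = 1.0364695.
MXN accumulates by (1 + 0.0135)^(8/12) = 1.0089799.
CIP: F = S · (grow CHF)/(grow MXN) = 0.042653 × 1.0364695/1.0089799 = 0.04381508 CHF per MXN.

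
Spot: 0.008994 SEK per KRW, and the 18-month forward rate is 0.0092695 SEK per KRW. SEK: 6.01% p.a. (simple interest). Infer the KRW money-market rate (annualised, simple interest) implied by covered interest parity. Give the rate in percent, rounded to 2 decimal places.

3.85%

T = 18/12 years.
F/S = 0.0092695/0.008994 = 1.0306315 = (growth of SEK) / (growth of KRW).
SEK growth factor: 1 + 0.0601×18/12 = 1.090150.
Hence g_KRW = 1.0577495.
r = (1.0577495 − 1)/(18/12) = 0.038500 → 3.85%.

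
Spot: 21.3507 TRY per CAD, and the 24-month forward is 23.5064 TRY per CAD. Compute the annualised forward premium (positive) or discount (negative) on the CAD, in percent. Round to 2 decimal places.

+5.05%

T = 2 years.
Period premium: (23.5064 − 21.3507)/21.3507 = 0.1009662.
Annualise by dividing by T: 0.1009662 / 2 = 0.050483 → 5.05%.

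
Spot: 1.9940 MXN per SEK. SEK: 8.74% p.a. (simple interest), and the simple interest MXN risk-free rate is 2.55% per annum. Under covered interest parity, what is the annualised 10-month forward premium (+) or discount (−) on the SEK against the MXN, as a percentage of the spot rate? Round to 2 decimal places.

-5.77%

T = 10/12 years.
F = S · g_MXN/g_SEK = 1.994 × 1.021250/1.0728333 = 1.8981257.
(F − S)/S ÷ T = (1.8981257 − 1.994)/1.994/(10/12) = -0.057698 → -5.77%.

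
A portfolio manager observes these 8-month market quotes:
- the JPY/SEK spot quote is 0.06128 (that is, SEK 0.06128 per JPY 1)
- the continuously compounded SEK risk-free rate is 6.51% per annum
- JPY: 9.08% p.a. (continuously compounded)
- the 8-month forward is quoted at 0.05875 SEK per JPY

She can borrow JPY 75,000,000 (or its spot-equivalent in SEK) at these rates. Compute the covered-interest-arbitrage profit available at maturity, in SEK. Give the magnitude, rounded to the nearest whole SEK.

T = 8/12 years.
Invest the JPY and cover forward: 75,000,000 × 1.06240301 × 0.05875 = SEK 4,681,213.26.
Convert at spot and invest in SEK: 75,000,000 × 0.06128 × 1.044355554 = SEK 4,799,858.13.
The quoted forward undervalues JPY, so borrow JPY, convert to SEK at spot, deposit the SEK at 6.51%, and buy JPY forward at 0.05875 to cover the loan.
Profit = 4,799,858.13 − 4,681,213.26 = SEK 118,645.

SEK 118,645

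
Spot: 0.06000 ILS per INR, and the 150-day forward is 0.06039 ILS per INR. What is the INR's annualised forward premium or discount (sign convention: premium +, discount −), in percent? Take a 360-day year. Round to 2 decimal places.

T = 150/360 years.
Period premium: (0.06039 − 0.06)/0.06 = 0.0065000.
×(1/T) gives 1.56% p.a.

+1.56%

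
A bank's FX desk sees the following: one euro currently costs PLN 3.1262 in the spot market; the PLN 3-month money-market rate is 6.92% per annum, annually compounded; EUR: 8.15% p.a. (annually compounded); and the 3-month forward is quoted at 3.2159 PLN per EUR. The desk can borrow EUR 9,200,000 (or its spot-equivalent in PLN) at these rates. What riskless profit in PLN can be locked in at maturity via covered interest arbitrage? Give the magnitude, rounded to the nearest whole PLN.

T = 3/12 years.
Route A — deposit EUR, sell forward: 9,200,000 × 1.0197803303 × 3.2159 = PLN 30,171,506.39.
Route B — convert at spot, deposit PLN: 9,200,000 × 3.1262 × 1.0168683673 = PLN 29,246,191.79.
The quoted forward overvalues EUR, so borrow PLN, buy EUR at spot, deposit the EUR at 8.15%, and sell the proceeds forward at 3.2159.
Arbitrage profit = |30,171,506.39 − 29,246,191.79| = PLN 925,315.

PLN 925,315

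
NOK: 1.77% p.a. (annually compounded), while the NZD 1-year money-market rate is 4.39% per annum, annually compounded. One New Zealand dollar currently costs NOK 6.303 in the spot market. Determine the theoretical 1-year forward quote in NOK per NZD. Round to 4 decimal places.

6.1448

T = 1 year.
NOK accumulates by (1 + 0.0177)^1 = 1.017700.
Growth of 1 NZD over T: (1 + 0.0439)^1 = 1.043900.
Forward (NOK per NZD) = 6.303 × 1.017700 / 1.043900 = 6.144806.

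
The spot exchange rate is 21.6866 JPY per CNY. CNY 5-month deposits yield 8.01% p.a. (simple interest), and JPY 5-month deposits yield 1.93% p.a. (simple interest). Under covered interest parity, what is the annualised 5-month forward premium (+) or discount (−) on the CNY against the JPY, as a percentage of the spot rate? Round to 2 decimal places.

T = 5/12 years.
No-arbitrage forward: 21.6866 × 1.0080417 / 1.033375 = 21.1549507 JPY/CNY.
(F − S)/S ÷ T = (21.1549507 − 21.6866)/21.6866/(5/12) = -0.058836 → -5.88%.

-5.88%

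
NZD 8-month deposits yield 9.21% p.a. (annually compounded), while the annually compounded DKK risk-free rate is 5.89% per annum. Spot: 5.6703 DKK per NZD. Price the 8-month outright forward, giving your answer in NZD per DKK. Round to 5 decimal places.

0.18002

T = 8/12 years.
Growth of 1 DKK over T: (1 + 0.0589)^(8/12) = 1.038891.
NZD growth factor: (1 + 0.0921)^(8/12) = 1.0604941.
CIP: F = S · (grow DKK)/(grow NZD) = 5.6703 × 1.038891/1.0604941 = 5.554792 DKK per NZD.
Quoted the other way: 1/5.554792 = 0.18002 NZD per DKK.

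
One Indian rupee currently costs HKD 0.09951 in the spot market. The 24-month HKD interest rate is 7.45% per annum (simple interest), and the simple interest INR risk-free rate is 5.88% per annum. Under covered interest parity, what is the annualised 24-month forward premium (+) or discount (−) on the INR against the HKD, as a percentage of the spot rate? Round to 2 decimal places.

+1.40%

T = 2 years.
CIP forward (HKD per INR) = 0.09951 × 1.149000/1.117600 = 0.10230582.
Annualised premium = (F − S)/S × (1/T) = (0.10230582 − 0.09951)/0.09951 ÷ 2 = 1.40%.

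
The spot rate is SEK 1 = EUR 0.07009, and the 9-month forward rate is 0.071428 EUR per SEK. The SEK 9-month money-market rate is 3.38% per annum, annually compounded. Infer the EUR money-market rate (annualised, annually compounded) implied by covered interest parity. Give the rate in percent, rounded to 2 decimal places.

6.02%

T = 9/12 years.
CIP gives F = S · g_EUR/g_SEK, so g_EUR/g_SEK = 0.071428/0.07009 = 1.0190897.
SEK growth factor: (1 + 0.0338)^(9/12) = 1.0252444.
So the EUR growth factor = 1.044816.
Annualise: 1.044816^(12/9) − 1 = 0.060197 = 6.02%.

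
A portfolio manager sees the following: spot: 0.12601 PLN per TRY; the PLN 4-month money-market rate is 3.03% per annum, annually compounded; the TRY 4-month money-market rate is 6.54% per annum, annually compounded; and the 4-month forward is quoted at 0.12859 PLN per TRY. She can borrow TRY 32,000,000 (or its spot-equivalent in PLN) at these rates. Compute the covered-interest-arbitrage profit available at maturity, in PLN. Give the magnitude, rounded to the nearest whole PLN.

T = 4/12 years.
Invest the TRY and cover forward: 32,000,000 × 1.021341309 × 0.12859 = PLN 4,202,696.93.
Convert at spot and invest in PLN: 32,000,000 × 0.12601 × 1.009999673 = PLN 4,072,641.88.
The quoted forward overvalues TRY, so borrow PLN, buy TRY at spot, deposit the TRY at 6.54%, and sell the proceeds forward at 0.12859.
The gap between the two covered legs is PLN 130,055.

PLN 130,055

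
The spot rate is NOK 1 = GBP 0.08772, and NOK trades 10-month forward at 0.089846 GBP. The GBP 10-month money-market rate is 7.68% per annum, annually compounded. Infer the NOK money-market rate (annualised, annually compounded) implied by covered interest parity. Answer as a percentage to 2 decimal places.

4.63%

T = 10/12 years.
CIP gives F = S · g_GBP/g_NOK, so g_GBP/g_NOK = 0.089846/0.08772 = 1.0242362.
The GBP side grows by (1 + 0.0768)^(10/12) = 1.0636021.
That pins the NOK growth at 1.0384344.
Annualise: 1.0384344^(12/10) − 1 = 0.046297 = 4.63%.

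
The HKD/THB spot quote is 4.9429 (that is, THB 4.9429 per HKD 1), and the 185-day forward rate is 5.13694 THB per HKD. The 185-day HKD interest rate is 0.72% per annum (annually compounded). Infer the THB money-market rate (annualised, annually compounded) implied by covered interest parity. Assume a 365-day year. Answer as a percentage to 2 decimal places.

T = 185/365 years.
By CIP, F/S equals the THB-to-HKD growth ratio: 5.13694/4.9429 = 1.0392563.
HKD growth factor: (1 + 0.0072)^(185/365) = 1.0036429.
That pins the THB growth at 1.0430422.
Annualise: 1.0430422^(365/185) − 1 = 0.086699 = 8.67%.

8.67%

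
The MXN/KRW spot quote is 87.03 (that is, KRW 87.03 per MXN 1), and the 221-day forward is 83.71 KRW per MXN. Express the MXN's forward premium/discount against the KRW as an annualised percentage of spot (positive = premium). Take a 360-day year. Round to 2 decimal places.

-6.21%

T = 221/360 years.
MXN trades forward at -3.81478% vs spot over the period.
Annualise by dividing by T: -0.0381478 / (221/360) = -0.062141 → -6.21%.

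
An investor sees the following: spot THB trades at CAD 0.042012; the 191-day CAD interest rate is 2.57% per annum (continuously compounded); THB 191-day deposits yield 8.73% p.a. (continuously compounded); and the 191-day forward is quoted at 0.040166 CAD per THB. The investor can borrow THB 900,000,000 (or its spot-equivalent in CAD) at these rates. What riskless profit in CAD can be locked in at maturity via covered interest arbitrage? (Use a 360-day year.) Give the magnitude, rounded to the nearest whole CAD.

T = 191/360 years.
Route A — deposit THB, sell forward: 900,000,000 × 1.0474069099 × 0.040166 = CAD 37,863,131.35.
Route B — convert at spot, deposit CAD: 900,000,000 × 0.042012 × 1.0137286621 = CAD 38,329,891.70.
The quoted forward undervalues THB, so borrow THB, convert to CAD at spot, deposit the CAD at 2.57%, and buy THB forward at 0.040166 to cover the loan.
The gap between the two covered legs is CAD 466,760.

CAD 466,760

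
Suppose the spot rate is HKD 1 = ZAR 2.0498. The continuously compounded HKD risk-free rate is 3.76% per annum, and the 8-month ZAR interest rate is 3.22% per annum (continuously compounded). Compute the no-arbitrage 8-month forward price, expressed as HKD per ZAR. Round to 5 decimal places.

T = 8/12 years.
ZAR growth factor: e^(0.0322×8/12) = 1.0216987.
Growth of 1 HKD over T: e^(0.0376×8/12) = 1.0253835.
So F = 2.0498 × 1.0216987 / 1.0253835 = 2.042434 (ZAR/HKD).
Quoted the other way: 1/2.042434 = 0.48961 HKD per ZAR.

0.48961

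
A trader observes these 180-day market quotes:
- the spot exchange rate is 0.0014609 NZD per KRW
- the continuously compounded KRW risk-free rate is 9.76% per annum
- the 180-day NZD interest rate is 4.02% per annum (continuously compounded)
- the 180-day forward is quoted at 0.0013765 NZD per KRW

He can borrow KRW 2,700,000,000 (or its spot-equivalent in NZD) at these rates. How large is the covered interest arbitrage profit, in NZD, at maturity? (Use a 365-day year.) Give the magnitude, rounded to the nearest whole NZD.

T = 180/365 years.
Keep in KRW, deliver into the forward: 2,700,000,000·1.049308638·0.0013765 = NZD 3,899,808.02.
Swap to NZD now, deposit: 2,700,000,000·0.0014609·1.020022471 = NZD 4,023,407.24.
The quoted forward undervalues KRW, so borrow KRW, convert to NZD at spot, deposit the NZD at 4.02%, and buy KRW forward at 0.0013765 to cover the loan.
The gap between the two covered legs is NZD 123,599.

NZD 123,599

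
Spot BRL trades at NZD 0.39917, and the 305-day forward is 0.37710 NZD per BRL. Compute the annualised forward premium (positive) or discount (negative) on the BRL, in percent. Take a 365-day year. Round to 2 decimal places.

T = 305/365 years.
(F − S)/S = (0.37710 − 0.39917)/0.39917 = -0.0552897.
Per annum: -0.0552897 / (305/365) = -0.066166 = -6.62%.

-6.62%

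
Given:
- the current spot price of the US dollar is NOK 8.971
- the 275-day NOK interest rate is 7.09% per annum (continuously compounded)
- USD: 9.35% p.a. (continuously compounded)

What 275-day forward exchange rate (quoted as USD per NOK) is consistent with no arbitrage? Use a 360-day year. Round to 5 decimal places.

0.11341

T = 275/360 years.
Growth of 1 NOK over T: e^(0.0709×275/360) = 1.0556532.
USD accumulates by e^(0.0935×275/360) = 1.0740361.
So F = 8.971 × 1.0556532 / 1.0740361 = 8.817455 (NOK/USD).
Quoted the other way: 1/8.817455 = 0.11341 USD per NOK.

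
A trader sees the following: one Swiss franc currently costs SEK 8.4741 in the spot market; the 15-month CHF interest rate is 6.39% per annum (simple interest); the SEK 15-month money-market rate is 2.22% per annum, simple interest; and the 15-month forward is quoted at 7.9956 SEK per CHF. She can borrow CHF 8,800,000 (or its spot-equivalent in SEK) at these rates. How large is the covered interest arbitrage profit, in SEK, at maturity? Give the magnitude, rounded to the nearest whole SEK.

SEK 660,068

T = 15/12 years.
Invest the CHF and cover forward: 8,800,000 × 1.079875 × 7.9956 = SEK 75,981,387.24.
Convert at spot and invest in SEK: 8,800,000 × 8.4741 × 1.027750 = SEK 76,641,455.22.
The quoted forward undervalues CHF, so borrow CHF, convert to SEK at spot, deposit the SEK at 2.22%, and buy CHF forward at 7.9956 to cover the loan.
Profit = 76,641,455.22 − 75,981,387.24 = SEK 660,068.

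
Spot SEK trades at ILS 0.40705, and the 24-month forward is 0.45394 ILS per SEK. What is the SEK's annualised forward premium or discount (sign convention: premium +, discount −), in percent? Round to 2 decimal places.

+5.76%

T = 2 years.
(F − S)/S = (0.45394 − 0.40705)/0.40705 = 0.1151947.
Per annum: 0.1151947 / 2 = 0.057597 = 5.76%.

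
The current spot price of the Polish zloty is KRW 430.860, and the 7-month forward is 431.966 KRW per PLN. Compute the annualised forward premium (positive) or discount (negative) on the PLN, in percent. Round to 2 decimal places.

+0.44%

T = 7/12 years.
Period premium: (431.966 − 430.86)/430.86 = 0.0025670.
Per annum: 0.0025670 / (7/12) = 0.004401 = 0.44%.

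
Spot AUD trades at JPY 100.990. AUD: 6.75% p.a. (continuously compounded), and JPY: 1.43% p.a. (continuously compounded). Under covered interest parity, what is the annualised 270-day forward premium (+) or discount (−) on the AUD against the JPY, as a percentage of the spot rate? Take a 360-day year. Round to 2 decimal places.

T = 270/360 years.
CIP forward (JPY per AUD) = 100.99 × 1.0107827/1.0519283 = 97.039831.
Annualised premium = (F − S)/S × (1/T) = (97.039831 − 100.99)/100.99 ÷ (270/360) = -5.22%.

-5.22%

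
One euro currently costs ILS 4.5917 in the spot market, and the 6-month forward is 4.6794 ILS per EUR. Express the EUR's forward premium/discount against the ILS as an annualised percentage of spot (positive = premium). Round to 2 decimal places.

+3.82%

T = 6/12 years.
(F − S)/S = (4.6794 − 4.5917)/4.5917 = 0.0190997.
Annualise by dividing by T: 0.0190997 / (6/12) = 0.038199 → 3.82%.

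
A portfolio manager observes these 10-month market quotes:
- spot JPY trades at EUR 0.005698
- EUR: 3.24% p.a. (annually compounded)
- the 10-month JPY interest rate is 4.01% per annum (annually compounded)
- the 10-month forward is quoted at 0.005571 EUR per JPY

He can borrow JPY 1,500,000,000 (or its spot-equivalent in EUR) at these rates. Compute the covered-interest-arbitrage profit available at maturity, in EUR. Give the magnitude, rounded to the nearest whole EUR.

EUR 142,326

T = 10/12 years.
Invest the JPY and cover forward: 1,500,000,000 × 1.033306704 × 0.005571 = EUR 8,634,827.47.
Convert at spot and invest in EUR: 1,500,000,000 × 0.005698 × 1.026928003 = EUR 8,777,153.64.
The quoted forward undervalues JPY, so borrow JPY, convert to EUR at spot, deposit the EUR at 3.24%, and buy JPY forward at 0.005571 to cover the loan.
The gap between the two covered legs is EUR 142,326.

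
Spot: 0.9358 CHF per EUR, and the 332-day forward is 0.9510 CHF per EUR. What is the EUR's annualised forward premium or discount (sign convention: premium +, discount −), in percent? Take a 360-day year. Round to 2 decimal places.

+1.76%

T = 332/360 years.
(F − S)/S = (0.9510 − 0.9358)/0.9358 = 0.0162428.
×(1/T) gives 1.76% p.a.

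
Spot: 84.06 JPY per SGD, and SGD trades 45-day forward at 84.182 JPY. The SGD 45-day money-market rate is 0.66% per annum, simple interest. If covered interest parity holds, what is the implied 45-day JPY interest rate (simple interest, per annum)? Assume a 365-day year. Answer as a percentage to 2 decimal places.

T = 45/365 years.
CIP gives F = S · g_JPY/g_SGD, so g_JPY/g_SGD = 84.182/84.06 = 1.0014513.
The SGD side grows by 1 + 0.0066×45/365 = 1.0008137.
Hence g_JPY = 1.0022662.
(1.0022662 − 1)/T = 0.018381, i.e. 1.84%.

1.84%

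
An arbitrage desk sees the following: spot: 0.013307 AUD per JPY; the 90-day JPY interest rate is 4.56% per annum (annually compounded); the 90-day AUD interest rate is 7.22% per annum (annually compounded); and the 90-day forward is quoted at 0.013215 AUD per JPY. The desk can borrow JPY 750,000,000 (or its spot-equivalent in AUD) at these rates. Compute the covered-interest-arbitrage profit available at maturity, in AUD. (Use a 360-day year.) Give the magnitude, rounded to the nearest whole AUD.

AUD 133,356

T = 90/360 years.
Keep in JPY, deliver into the forward: 750,000,000·1.011210088·0.013215 = AUD 10,022,355.98.
Swap to AUD now, deposit: 750,000,000·0.013307·1.017580909 = AUD 10,155,711.87.
The quoted forward undervalues JPY, so borrow JPY, convert to AUD at spot, deposit the AUD at 7.22%, and buy JPY forward at 0.013215 to cover the loan.
The gap between the two covered legs is AUD 133,356.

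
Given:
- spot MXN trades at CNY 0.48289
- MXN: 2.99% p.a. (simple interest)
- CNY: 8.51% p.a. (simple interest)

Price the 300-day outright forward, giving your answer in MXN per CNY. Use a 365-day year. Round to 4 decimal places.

1.9831

T = 300/365 years.
CNY growth factor: 1 + 0.0851×300/365 = 1.0699452.
MXN growth factor: 1 + 0.0299×300/365 = 1.0245753.
So F = 0.48289 × 1.0699452 / 1.0245753 = 0.5042732 (CNY/MXN).
Invert for MXN per CNY: 1 / 0.5042732 = 1.9831.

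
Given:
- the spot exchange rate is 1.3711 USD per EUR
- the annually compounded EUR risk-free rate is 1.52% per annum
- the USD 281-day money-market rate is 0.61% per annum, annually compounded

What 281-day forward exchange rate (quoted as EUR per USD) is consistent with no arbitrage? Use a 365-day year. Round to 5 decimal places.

T = 281/365 years.
Growth of 1 USD over T: (1 + 0.0061)^(281/365) = 1.0046929.
Growth of 1 EUR over T: (1 + 0.0152)^(281/365) = 1.0116816.
CIP: F = S · (grow USD)/(grow EUR) = 1.3711 × 1.0046929/1.0116816 = 1.361628 USD per EUR.
Invert for EUR per USD: 1 / 1.361628 = 0.73441.

0.73441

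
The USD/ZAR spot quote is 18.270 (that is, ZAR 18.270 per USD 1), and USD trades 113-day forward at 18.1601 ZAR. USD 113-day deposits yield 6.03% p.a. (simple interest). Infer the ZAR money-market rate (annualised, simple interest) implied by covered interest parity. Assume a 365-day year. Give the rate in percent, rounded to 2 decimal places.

4.05%

T = 113/365 years.
CIP gives F = S · g_ZAR/g_USD, so g_ZAR/g_USD = 18.1601/18.27 = 0.9939847.
The USD side grows by 1 + 0.0603×113/365 = 1.0186682.
Hence g_ZAR = 1.0125406.
(1.0125406 − 1)/T = 0.040507, i.e. 4.05%.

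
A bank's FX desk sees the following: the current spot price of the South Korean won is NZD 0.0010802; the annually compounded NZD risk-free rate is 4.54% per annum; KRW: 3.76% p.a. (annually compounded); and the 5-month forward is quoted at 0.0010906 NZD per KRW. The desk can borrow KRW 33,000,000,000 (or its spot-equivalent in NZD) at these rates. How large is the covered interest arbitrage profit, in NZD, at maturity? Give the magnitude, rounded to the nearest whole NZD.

NZD 235,383

T = 5/12 years.
Invest the KRW and cover forward: 33,000,000,000 × 1.0154981844 × 0.0010906 = NZD 36,547,576.56.
Convert at spot and invest in NZD: 33,000,000,000 × 0.0010802 × 1.01867201 = NZD 36,312,193.67.
The quoted forward overvalues KRW, so borrow NZD, buy KRW at spot, deposit the KRW at 3.76%, and sell the proceeds forward at 0.0010906.
Profit = 36,547,576.56 − 36,312,193.67 = NZD 235,383.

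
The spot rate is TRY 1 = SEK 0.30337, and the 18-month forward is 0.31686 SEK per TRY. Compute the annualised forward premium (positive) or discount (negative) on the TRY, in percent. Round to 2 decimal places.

T = 18/12 years.
Period premium: (0.31686 − 0.30337)/0.30337 = 0.0444672.
Annualise by dividing by T: 0.0444672 / (18/12) = 0.029645 → 2.96%.

+2.96%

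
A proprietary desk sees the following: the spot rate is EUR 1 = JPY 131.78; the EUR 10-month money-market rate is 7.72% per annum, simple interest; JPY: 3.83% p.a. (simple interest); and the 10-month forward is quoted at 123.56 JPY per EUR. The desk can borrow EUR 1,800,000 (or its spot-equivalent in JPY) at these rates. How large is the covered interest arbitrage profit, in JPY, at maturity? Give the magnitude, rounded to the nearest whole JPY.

JPY 8,058,513

T = 10/12 years.
Keep in EUR, deliver into the forward: 1,800,000·1.06433333333·123.56 = JPY 236,716,248.00.
Swap to JPY now, deposit: 1,800,000·131.78·1.03191666667 = JPY 244,774,761.00.
The quoted forward undervalues EUR, so borrow EUR, convert to JPY at spot, deposit the JPY at 3.83%, and buy EUR forward at 123.56 to cover the loan.
Profit = 244,774,761.00 − 236,716,248.00 = JPY 8,058,513.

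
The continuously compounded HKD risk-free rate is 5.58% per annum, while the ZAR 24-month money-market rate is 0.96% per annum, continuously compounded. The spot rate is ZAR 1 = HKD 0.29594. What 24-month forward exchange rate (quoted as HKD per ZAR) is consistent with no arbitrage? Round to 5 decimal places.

0.32459

T = 2 years.
Growth of 1 HKD over T: e^(0.0558×2) = 1.1180655.
ZAR growth factor: e^(0.0096×2) = 1.0193855.
Forward (HKD per ZAR) = 0.29594 × 1.1180655 / 1.0193855 = 0.3245880.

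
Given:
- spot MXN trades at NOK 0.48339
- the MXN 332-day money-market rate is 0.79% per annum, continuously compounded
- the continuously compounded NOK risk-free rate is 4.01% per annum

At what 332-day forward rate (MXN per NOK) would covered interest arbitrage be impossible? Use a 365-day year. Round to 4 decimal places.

2.0090

T = 332/365 years.
Growth of 1 NOK over T: e^(0.0401×332/365) = 1.0371479.
MXN accumulates by e^(0.0079×332/365) = 1.0072116.
Forward (NOK per MXN) = 0.48339 × 1.0371479 / 1.0072116 = 0.4977573.
Invert for MXN per NOK: 1 / 0.4977573 = 2.0090.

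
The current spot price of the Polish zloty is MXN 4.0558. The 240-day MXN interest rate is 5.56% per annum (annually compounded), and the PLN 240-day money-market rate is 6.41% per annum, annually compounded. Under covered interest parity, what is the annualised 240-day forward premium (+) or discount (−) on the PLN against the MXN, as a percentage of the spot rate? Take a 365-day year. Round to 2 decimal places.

T = 240/365 years.
F = S · g_MXN/g_PLN = 4.0558 × 1.0362192/1.0416981 = 4.0344682.
(F − S)/S ÷ T = (4.0344682 − 4.0558)/4.0558/(240/365) = -0.007999 → -0.80%.

-0.80%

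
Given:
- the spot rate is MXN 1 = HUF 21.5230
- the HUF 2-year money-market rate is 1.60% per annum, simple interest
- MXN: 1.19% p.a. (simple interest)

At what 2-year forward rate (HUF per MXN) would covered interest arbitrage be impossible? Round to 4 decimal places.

21.6954

T = 2 years.
HUF growth factor: 1 + 0.0160×2 = 1.032000.
MXN growth factor: 1 + 0.0119×2 = 1.023800.
Forward (HUF per MXN) = 21.523 × 1.032000 / 1.023800 = 21.695386.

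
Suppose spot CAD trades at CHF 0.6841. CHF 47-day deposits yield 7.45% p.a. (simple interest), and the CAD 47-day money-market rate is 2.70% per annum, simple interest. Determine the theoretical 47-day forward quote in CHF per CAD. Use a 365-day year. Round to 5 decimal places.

0.68827

T = 47/365 years.
CHF growth factor: 1 + 0.0745×47/365 = 1.0095932.
CAD accumulates by 1 + 0.0270×47/365 = 1.0034767.
So F = 0.6841 × 1.0095932 / 1.0034767 = 0.6882698 (CHF/CAD).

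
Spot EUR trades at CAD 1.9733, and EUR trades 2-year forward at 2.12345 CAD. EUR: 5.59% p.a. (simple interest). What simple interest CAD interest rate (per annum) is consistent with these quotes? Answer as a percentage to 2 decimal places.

9.82%

T = 2 years.
F/S = 2.12345/1.9733 = 1.0760908 = (growth of CAD) / (growth of EUR).
The EUR side grows by 1 + 0.0559×2 = 1.111800.
Hence g_CAD = 1.1963978.
(1.1963978 − 1)/T = 0.098199, i.e. 9.82%.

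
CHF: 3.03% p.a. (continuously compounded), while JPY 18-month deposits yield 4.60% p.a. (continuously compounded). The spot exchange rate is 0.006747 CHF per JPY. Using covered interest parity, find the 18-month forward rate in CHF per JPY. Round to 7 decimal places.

0.0065900

T = 18/12 years.
Growth of 1 CHF over T: e^(0.0303×18/12) = 1.0464987.
Growth of 1 JPY over T: e^(0.0460×18/12) = 1.0714362.
Forward (CHF per JPY) = 0.006747 × 1.0464987 / 1.0714362 = 0.006589965.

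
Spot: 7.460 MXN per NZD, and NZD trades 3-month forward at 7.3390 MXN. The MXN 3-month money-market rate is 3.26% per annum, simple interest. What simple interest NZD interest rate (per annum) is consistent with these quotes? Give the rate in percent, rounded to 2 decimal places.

9.91%

T = 3/12 years.
F/S = 7.339/7.46 = 0.9837802 = (growth of MXN) / (growth of NZD).
The MXN side grows by 1 + 0.0326×3/12 = 1.008150.
So the NZD growth factor = 1.0247716.
(1.0247716 − 1)/T = 0.099086, i.e. 9.91%.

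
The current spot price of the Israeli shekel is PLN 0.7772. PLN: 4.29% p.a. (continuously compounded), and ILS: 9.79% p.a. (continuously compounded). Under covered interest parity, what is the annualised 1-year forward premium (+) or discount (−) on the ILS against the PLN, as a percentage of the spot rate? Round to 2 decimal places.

-5.35%

T = 1 year.
CIP forward (PLN per ILS) = 0.7772 × 1.0438335/1.1028525 = 0.7356082.
Annualised premium = (F − S)/S × (1/T) = (0.7356082 − 0.7772)/0.7772 ÷ 1 = -5.35%.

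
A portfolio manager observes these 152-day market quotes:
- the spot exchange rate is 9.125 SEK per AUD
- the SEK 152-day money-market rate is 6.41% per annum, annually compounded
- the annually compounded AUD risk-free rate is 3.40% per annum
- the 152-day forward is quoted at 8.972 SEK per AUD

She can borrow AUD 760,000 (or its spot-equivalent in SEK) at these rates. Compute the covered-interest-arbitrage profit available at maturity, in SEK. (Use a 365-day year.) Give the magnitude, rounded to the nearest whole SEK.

SEK 202,446

T = 152/365 years.
Invest the AUD and cover forward: 760,000 × 1.014020907 × 8.972 = SEK 6,914,324.64.
Convert at spot and invest in SEK: 760,000 × 9.125 × 1.026210666 = SEK 7,116,770.97.
The quoted forward undervalues AUD, so borrow AUD, convert to SEK at spot, deposit the SEK at 6.41%, and buy AUD forward at 8.972 to cover the loan.
Arbitrage profit = |6,914,324.64 − 7,116,770.97| = SEK 202,446.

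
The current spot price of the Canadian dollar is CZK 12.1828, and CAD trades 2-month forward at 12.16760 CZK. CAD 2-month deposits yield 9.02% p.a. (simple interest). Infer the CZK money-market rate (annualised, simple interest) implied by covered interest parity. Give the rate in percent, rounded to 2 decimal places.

T = 2/12 years.
CIP gives F = S · g_CZK/g_CAD, so g_CZK/g_CAD = 12.1676/12.1828 = 0.9987523.
CAD growth factor: 1 + 0.0902×2/12 = 1.0150333.
That pins the CZK growth at 1.0137668.
r = (1.0137668 − 1)/(2/12) = 0.082601 → 8.26%.

8.26%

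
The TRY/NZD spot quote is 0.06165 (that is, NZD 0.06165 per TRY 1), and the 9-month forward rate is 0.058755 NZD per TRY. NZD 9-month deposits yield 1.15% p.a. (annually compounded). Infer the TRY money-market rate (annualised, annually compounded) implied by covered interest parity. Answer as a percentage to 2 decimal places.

T = 9/12 years.
F/S = 0.058755/0.06165 = 0.9530414 = (growth of NZD) / (growth of TRY).
The NZD side grows by (1 + 0.0115)^(9/12) = 1.0086127.
Hence g_TRY = 1.0583094.
r = 1.0583094^(12/9) − 1 = 0.078492 → 7.85%.

7.85%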